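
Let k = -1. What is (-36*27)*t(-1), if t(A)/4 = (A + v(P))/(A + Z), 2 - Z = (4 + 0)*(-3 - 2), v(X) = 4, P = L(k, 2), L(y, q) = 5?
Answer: -3888/7 ≈ -555.43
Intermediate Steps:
P = 5
Z = 22 (Z = 2 - (4 + 0)*(-3 - 2) = 2 - 4*(-5) = 2 - 1*(-20) = 2 + 20 = 22)
t(A) = 4*(4 + A)/(22 + A) (t(A) = 4*((A + 4)/(A + 22)) = 4*((4 + A)/(22 + A)) = 4*(4 + A)/(22 + A))
(-36*27)*t(-1) = (-36*27)*(4*(4 - 1)/(22 - 1)) = -3888*3/21 = -972*4/7 = -3888/7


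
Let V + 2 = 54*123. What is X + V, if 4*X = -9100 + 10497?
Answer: 27957/4 ≈ 6989.3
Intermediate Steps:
X = 1397/4 (X = (-9100 + 10497)/4 = (¼)*1397 = 1397/4 ≈ 349.25)
V = 6640 (V = -2 + 54*123 = -2 + 6642 = 6640)
X + V = 1397/4 + 6640 = 27957/4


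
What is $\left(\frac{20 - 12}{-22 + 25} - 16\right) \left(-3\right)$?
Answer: $40$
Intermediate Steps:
$\left(\frac{20 - 12}{-22 + 25} - 16\right) \left(-3\right) = \left(\frac{8}{3} - 16\right) \left(-3\right) = \left(- \frac{40}{3}\right) \left(-3\right) = 40$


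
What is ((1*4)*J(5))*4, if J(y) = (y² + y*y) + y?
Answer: 880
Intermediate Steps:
J(y) = y + 2*y² (J(y) = (y² + y²) + y = 2*y² + y = y + 2*y²)
((1*4)*J(5))*4 = ((1*4)*(5*(1 + 2*5)))*4 = (4*(5*(1 + 10)))*4 = (4*(5*11))*4 = (4*55)*4 = 220*4 = 880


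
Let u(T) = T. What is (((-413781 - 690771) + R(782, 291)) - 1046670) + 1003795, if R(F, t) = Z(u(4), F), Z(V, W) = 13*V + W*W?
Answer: -535851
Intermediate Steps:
Z(V, W) = W² + 13*V (Z(V, W) = 13*V + W² = W² + 13*V)
R(F, t) = 52 + F² (R(F, t) = F² + 13*4 = F² + 52 = 52 + F²)
(((-413781 - 690771) + R(782, 291)) - 1046670) + 1003795 = (((-413781 - 690771) + (52 + 782²)) - 1046670) + 1003795 = ((-1104552 + (52 + 611524)) - 1046670) + 1003795 = ((-1104552 + 611576) - 1046670) + 1003795 = (-492976 - 1046670) + 1003795 = -1539646 + 1003795 = -535851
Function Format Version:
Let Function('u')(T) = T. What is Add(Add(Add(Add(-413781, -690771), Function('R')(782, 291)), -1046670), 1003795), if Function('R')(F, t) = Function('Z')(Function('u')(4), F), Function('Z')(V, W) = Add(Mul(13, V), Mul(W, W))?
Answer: -535851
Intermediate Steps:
Function('Z')(V, W) = Add(Pow(W, 2), Mul(13, V)) (Function('Z')(V, W) = Add(Mul(13, V), Pow(W, 2)) = Add(Pow(W, 2), Mul(13, V)))
Function('R')(F, t) = Add(52, Pow(F, 2)) (Function('R')(F, t) = Add(Pow(F, 2), Mul(13, 4)) = Add(Pow(F, 2), 52) = Add(52, Pow(F, 2)))
Add(Add(Add(Add(-413781, -690771), Function('R')(782, 291)), -1046670), 1003795) = Add(Add(Add(Add(-413781, -690771), Add(52, Pow(782, 2))), -1046670), 1003795) = Add(Add(Add(-1104552, Add(52, 611524)), -1046670), 1003795) = Add(Add(Add(-1104552, 611576), -1046670), 1003795) = Add(Add(-492976, -1046670), 1003795) = Add(-1539646, 1003795) = -535851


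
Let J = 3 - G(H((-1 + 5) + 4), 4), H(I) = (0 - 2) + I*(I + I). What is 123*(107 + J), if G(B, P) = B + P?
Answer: -2460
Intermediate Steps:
H(I) = -2 + 2*I**2 (H(I) = -2 + I*(2*I) = -2 + 2*I**2)
J = -127 (J = 3 - ((-2 + 2*((-1 + 5) + 4)**2) + 4) = 3 - ((-2 + 2*(4 + 4)**2) + 4) = 3 - ((-2 + 2*8**2) + 4) = 3 - ((-2 + 2*64) + 4) = 3 - ((-2 + 128) + 4) = 3 - (126 + 4) = 3 - 1*130 = 3 - 130 = -127)
123*(107 + J) = 123*(107 - 127) = 123*(-20) = -2460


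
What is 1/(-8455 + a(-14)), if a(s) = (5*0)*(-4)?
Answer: -1/8455 ≈ -0.00011827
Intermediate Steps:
a(s) = 0 (a(s) = 0*(-4) = 0)
1/(-8455 + a(-14)) = 1/(-8455 + 0) = 1/(-8455) = -1/8455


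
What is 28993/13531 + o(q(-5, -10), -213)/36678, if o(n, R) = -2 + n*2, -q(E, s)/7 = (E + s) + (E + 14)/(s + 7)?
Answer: 533394002/248145009 ≈ 2.1495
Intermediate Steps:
q(E, s) = -7*E - 7*s - 7*(14 + E)/(7 + s) (q(E, s) = -7*((E + s) + (E + 14)/(s + 7)) = -7*((E + s) + (14 + E)/(7 + s)) = -7*(E + s + (14 + E)/(7 + s)) = -7*E - 7*s - 7*(14 + E)/(7 + s))
o(n, R) = -2 + 2*n
28993/13531 + o(q(-5, -10), -213)/36678 = 28993/13531 + (-2 + 2*(7*(-14 - 1*(-10)**2 - 8*(-5) - 7*(-10) - 1*(-5)*(-10))/(7 - 10)))/36678 = 28993*(1/13531) + (-2 + 2*(7*(-14 - 1*100 + 40 + 70 - 50)/(-3)))*(1/36678) = 28993/13531 + (-2 + 2*(7*(-1/3)*(-14 - 100 + 40 + 70 - 50)))*(1/36678) = 28993/13531 + (-2 + 2*(7*(-1/3)*(-54)))*(1/36678) = 28993/13531 + (-2 + 2*126)*(1/36678) = 28993/13531 + (-2 + 252)*(1/36678) = 28993/13531 + 250*(1/36678) = 28993/13531 + 125/18339 = 533394002/248145009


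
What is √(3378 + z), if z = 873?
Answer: √4251 ≈ 65.200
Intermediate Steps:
√(3378 + z) = √(3378 + 873) = √4251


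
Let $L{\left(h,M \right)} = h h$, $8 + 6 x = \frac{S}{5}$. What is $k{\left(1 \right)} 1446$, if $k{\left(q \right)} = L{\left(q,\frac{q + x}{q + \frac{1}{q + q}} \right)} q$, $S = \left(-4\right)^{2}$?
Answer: $1446$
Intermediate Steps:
$S = 16$
$x = - \frac{4}{5}$ ($x = - \frac{4}{3} + \frac{16 \cdot \frac{1}{5}}{6} = - \frac{4}{3} + \frac{1}{6} \cdot \frac{16}{5} = - \frac{4}{3} + \frac{8}{15} = - \frac{4}{5} \approx -0.8$)
$L{\left(h,M \right)} = h^{2}$
$k{\left(q \right)} = q^{3}$ ($k{\left(q \right)} = q^{2} q = q^{3}$)
$k{\left(1 \right)} 1446 = 1^{3} \cdot 1446 = 1 \cdot 1446 = 1446$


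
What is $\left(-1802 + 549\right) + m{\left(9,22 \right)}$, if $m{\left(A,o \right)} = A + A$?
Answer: $-1235$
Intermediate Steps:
$m{\left(A,o \right)} = 2 A$
$\left(-1802 + 549\right) + m{\left(9,22 \right)} = \left(-1802 + 549\right) + 2 \cdot 9 = -1253 + 18 = -1235$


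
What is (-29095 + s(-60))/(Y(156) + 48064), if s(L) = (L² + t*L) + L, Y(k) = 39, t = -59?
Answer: -22015/48103 ≈ -0.45766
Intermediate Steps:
s(L) = L² - 58*L (s(L) = (L² - 59*L) + L = L² - 58*L)
(-29095 + s(-60))/(Y(156) + 48064) = (-29095 - 60*(-58 - 60))/(39 + 48064) = (-29095 - 60*(-118))/48103 = (-29095 + 7080)*(1/48103) = -22015*1/48103 = -22015/48103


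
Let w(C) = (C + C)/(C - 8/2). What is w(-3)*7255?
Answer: 43530/7 ≈ 6218.6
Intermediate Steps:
w(C) = 2*C/(-4 + C) (w(C) = (2*C)/(C - 8*½) = (2*C)/(C - 4) = (2*C)/(-4 + C) = 2*C/(-4 + C))
w(-3)*7255 = (2*(-3)/(-4 - 3))*7255 = (2*(-3)/(-7))*7255 = (2*(-3)*(-⅐))*7255 = (6/7)*7255 = 43530/7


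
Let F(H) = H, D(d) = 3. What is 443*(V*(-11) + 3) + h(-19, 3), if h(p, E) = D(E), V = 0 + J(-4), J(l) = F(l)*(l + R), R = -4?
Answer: -154604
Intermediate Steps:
J(l) = l*(-4 + l) (J(l) = l*(l - 4) = l*(-4 + l))
V = 32 (V = 0 - 4*(-4 - 4) = 0 - 4*(-8) = 0 + 32 = 32)
h(p, E) = 3
443*(V*(-11) + 3) + h(-19, 3) = 443*(32*(-11) + 3) + 3 = 443*(-352 + 3) + 3 = 443*(-349) + 3 = -154607 + 3 = -154604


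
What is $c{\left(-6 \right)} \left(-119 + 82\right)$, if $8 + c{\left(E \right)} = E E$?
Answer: $-1036$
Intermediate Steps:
$c{\left(E \right)} = -8 + E^{2}$ ($c{\left(E \right)} = -8 + E E = -8 + E^{2}$)
$c{\left(-6 \right)} \left(-119 + 82\right) = \left(-8 + \left(-6\right)^{2}\right) \left(-119 + 82\right) = \left(-8 + 36\right) \left(-37\right) = 28 \left(-37\right) = -1036$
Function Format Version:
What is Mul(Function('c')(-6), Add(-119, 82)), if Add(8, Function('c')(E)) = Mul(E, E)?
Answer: -1036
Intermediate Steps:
Function('c')(E) = Add(-8, Pow(E, 2)) (Function('c')(E) = Add(-8, Mul(E, E)) = Add(-8, Pow(E, 2)))
Mul(Function('c')(-6), Add(-119, 82)) = Mul(Add(-8, Pow(-6, 2)), Add(-119, 82)) = Mul(Add(-8, 36), -37) = Mul(28, -37) = -1036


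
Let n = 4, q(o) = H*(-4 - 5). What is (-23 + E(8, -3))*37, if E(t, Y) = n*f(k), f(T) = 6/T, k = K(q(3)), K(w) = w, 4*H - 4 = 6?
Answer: -13357/15 ≈ -890.47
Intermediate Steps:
H = 5/2 (H = 1 + (1/4)*6 = 1 + 3/2 = 5/2 ≈ 2.5000)
q(o) = -45/2 (q(o) = 5*(-4 - 5)/2 = (5/2)*(-9) = -45/2)
k = -45/2 ≈ -22.500
E(t, Y) = -16/15 (E(t, Y) = 4*(6/(-45/2)) = 4*(6*(-2/45)) = 4*(-4/15) = -16/15)
(-23 + E(8, -3))*37 = (-23 - 16/15)*37 = -361/15*37 = -13357/15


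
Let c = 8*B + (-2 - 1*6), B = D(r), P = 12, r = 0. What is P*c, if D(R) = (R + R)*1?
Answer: -96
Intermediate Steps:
D(R) = 2*R (D(R) = (2*R)*1 = 2*R)
B = 0 (B = 2*0 = 0)
c = -8 (c = 8*0 + (-2 - 1*6) = 0 + (-2 - 6) = 0 - 8 = -8)
P*c = 12*(-8) = -96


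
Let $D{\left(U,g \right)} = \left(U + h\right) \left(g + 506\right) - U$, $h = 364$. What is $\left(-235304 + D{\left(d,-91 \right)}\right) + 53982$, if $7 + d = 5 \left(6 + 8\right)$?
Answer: $-4180$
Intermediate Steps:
$d = 63$ ($d = -7 + 5 \left(6 + 8\right) = -7 + 5 \cdot 14 = -7 + 70 = 63$)
$D{\left(U,g \right)} = - U + \left(364 + U\right) \left(506 + g\right)$ ($D{\left(U,g \right)} = \left(U + 364\right) \left(g + 506\right) - U = \left(364 + U\right) \left(506 + g\right) - U = - U + \left(364 + U\right) \left(506 + g\right)$)
$\left(-235304 + D{\left(d,-91 \right)}\right) + 53982 = \left(-235304 + \left(184184 + 364 \left(-91\right) + 505 \cdot 63 + 63 \left(-91\right)\right)\right) + 53982 = \left(-235304 + \left(184184 - 33124 + 31815 - 5733\right)\right) + 53982 = \left(-235304 + 177142\right) + 53982 = -58162 + 53982 = -4180$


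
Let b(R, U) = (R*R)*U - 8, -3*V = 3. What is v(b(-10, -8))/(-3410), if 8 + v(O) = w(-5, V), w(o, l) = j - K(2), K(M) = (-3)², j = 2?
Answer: 3/682 ≈ 0.0043988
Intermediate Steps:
V = -1 (V = -⅓*3 = -1)
K(M) = 9
w(o, l) = -7 (w(o, l) = 2 - 1*9 = 2 - 9 = -7)
b(R, U) = -8 + U*R² (b(R, U) = R²*U - 8 = U*R² - 8 = -8 + U*R²)
v(O) = -15 (v(O) = -8 - 7 = -15)
v(b(-10, -8))/(-3410) = -15/(-3410) = -15*(-1/3410) = 3/682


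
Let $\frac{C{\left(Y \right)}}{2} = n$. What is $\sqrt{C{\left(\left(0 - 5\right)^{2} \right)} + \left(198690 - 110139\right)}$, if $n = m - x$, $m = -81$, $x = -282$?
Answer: $\sqrt{88953} \approx 298.25$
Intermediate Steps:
$n = 201$ ($n = -81 - -282 = -81 + 282 = 201$)
$C{\left(Y \right)} = 402$ ($C{\left(Y \right)} = 2 \cdot 201 = 402$)
$\sqrt{C{\left(\left(0 - 5\right)^{2} \right)} + \left(198690 - 110139\right)} = \sqrt{402 + \left(198690 - 110139\right)} = \sqrt{402 + 88551} = \sqrt{88953}$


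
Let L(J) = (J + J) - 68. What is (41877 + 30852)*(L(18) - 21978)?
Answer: -1600765290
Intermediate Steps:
L(J) = -68 + 2*J (L(J) = 2*J - 68 = -68 + 2*J)
(41877 + 30852)*(L(18) - 21978) = (41877 + 30852)*((-68 + 2*18) - 21978) = 72729*((-68 + 36) - 21978) = 72729*(-32 - 21978) = 72729*(-22010) = -1600765290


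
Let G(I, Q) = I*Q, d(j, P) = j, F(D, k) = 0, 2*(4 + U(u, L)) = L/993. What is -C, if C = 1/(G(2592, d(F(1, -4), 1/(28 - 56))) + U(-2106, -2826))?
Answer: 331/1795 ≈ 0.18440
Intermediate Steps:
U(u, L) = -4 + L/1986 (U(u, L) = -4 + (L/993)/2 = -4 + L/1986)
C = -331/1795 (C = 1/(2592*0 + (-4 + (1/1986)*(-2826))) = 1/(0 + (-4 - 471/331)) = 1/(0 - 1795/331) = 1/(-1795/331) = -331/1795 ≈ -0.18440)
-C = -1*(-331/1795) = 331/1795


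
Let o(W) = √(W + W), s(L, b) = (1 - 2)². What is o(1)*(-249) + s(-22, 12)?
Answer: 1 - 249*√2 ≈ -351.14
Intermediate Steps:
s(L, b) = 1 (s(L, b) = (-1)² = 1)
o(W) = √2*√W (o(W) = √(2*W) = √2*√W)
o(1)*(-249) + s(-22, 12) = (√2*√1)*(-249) + 1 = (√2*1)*(-249) + 1 = √2*(-249) + 1 = -249*√2 + 1 = 1 - 249*√2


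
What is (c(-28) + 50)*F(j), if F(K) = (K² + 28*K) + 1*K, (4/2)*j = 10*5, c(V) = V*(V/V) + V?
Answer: -8100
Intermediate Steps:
c(V) = 2*V (c(V) = V*1 + V = V + V = 2*V)
j = 25 (j = (10*5)/2 = (½)*50 = 25)
F(K) = K² + 29*K (F(K) = (K² + 28*K) + K = K² + 29*K)
(c(-28) + 50)*F(j) = (2*(-28) + 50)*(25*(29 + 25)) = (-56 + 50)*(25*54) = -6*1350 = -8100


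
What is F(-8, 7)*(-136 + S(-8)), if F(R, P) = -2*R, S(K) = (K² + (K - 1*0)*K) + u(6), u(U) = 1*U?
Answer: -32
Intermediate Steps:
u(U) = U
S(K) = 6 + 2*K² (S(K) = (K² + (K - 1*0)*K) + 6 = (K² + (K + 0)*K) + 6 = (K² + K*K) + 6 = (K² + K²) + 6 = 2*K² + 6 = 6 + 2*K²)
F(-8, 7)*(-136 + S(-8)) = (-2*(-8))*(-136 + (6 + 2*(-8)²)) = 16*(-136 + (6 + 2*64)) = 16*(-136 + (6 + 128)) = 16*(-136 + 134) = 16*(-2) = -32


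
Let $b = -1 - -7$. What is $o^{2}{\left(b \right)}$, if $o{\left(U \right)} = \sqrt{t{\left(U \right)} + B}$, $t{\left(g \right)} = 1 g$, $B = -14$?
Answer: $-8$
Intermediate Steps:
$t{\left(g \right)} = g$
$b = 6$ ($b = -1 + 7 = 6$)
$o{\left(U \right)} = \sqrt{-14 + U}$ ($o{\left(U \right)} = \sqrt{U - 14} = \sqrt{-14 + U}$)
$o^{2}{\left(b \right)} = \left(\sqrt{-14 + 6}\right)^{2} = \left(\sqrt{-8}\right)^{2} = \left(2 i \sqrt{2}\right)^{2} = -8$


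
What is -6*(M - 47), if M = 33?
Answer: 84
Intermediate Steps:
-6*(M - 47) = -6*(33 - 47) = -6*(-14) = 84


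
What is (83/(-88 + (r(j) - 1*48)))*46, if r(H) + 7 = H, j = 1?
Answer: -1909/71 ≈ -26.887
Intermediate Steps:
r(H) = -7 + H
(83/(-88 + (r(j) - 1*48)))*46 = (83/(-88 + ((-7 + 1) - 1*48)))*46 = (83/(-88 + (-6 - 48)))*46 = (83/(-88 - 54))*46 = (83/(-142))*46 = (83*(-1/142))*46 = -83/142*46 = -1909/71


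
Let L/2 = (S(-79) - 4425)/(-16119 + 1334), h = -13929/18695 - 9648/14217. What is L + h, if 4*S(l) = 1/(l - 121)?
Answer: -86463993543679/104790881594000 ≈ -0.82511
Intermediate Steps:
S(l) = 1/(4*(-121 + l)) (S(l) = 1/(4*(l - 121)) = 1/(4*(-121 + l)))
h = -126132651/88595605 (h = -13929*1/18695 - 9648*1/14217 = -13929/18695 - 3216/4739 = -126132651/88595605 ≈ -1.4237)
L = 3540001/5914000 (L = 2*((1/(4*(-121 - 79)) - 4425)/(-16119 + 1334)) = 2*(((1/4)/(-200) - 4425)/(-14785)) = 2*(((1/4)*(-1/200) - 4425)*(-1/14785)) = 2*((-1/800 - 4425)*(-1/14785)) = 2*(-3540001/800*(-1/14785)) = 2*(3540001/11828000) = 3540001/5914000 ≈ 0.59858)
L + h = 3540001/5914000 - 126132651/88595605 = -86463993543679/104790881594000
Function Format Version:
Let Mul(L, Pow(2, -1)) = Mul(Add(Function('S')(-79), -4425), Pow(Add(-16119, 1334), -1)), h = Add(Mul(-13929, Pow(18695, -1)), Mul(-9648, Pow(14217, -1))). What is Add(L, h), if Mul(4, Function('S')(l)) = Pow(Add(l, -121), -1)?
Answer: Rational(-86463993543679, 104790881594000) ≈ -0.82511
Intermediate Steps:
Function('S')(l) = Mul(Rational(1, 4), Pow(Add(-121, l), -1)) (Function('S')(l) = Mul(Rational(1, 4), Pow(Add(l, -121), -1)) = Mul(Rational(1, 4), Pow(Add(-121, l), -1)))
h = Rational(-126132651, 88595605) (h = Add(Mul(-13929, Rational(1, 18695)), Mul(-9648, Rational(1, 14217))) = Add(Rational(-13929, 18695), Rational(-3216, 4739)) = Rational(-126132651, 88595605) ≈ -1.4237)
L = Rational(3540001, 5914000) (L = Mul(2, Mul(Add(Mul(Rational(1, 4), Pow(Add(-121, -79), -1)), -4425), Pow(Add(-16119, 1334), -1))) = Mul(2, Mul(Add(Mul(Rational(1, 4), Pow(-200, -1)), -4425), Pow(-14785, -1))) = Mul(2, Mul(Add(Mul(Rational(1, 4), Rational(-1, 200)), -4425), Rational(-1, 14785))) = Mul(2, Mul(Add(Rational(-1, 800), -4425), Rational(-1, 14785))) = Mul(2, Mul(Rational(-3540001, 800), Rational(-1, 14785))) = Mul(2, Rational(3540001, 11828000)) = Rational(3540001, 5914000) ≈ 0.59858)
Add(L, h) = Add(Rational(3540001, 5914000), Rational(-126132651, 88595605)) = Rational(-86463993543679, 104790881594000)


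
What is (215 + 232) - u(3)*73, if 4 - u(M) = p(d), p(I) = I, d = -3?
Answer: -64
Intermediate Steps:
u(M) = 7 (u(M) = 4 - 1*(-3) = 4 + 3 = 7)
(215 + 232) - u(3)*73 = (215 + 232) - 7*73 = 447 - 1*511 = 447 - 511 = -64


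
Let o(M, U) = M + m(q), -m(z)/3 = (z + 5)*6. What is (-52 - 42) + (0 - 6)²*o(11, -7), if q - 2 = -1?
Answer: -3586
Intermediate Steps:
q = 1 (q = 2 - 1 = 1)
m(z) = -90 - 18*z (m(z) = -3*(z + 5)*6 = -3*(5 + z)*6 = -3*(30 + 6*z) = -90 - 18*z)
o(M, U) = -108 + M (o(M, U) = M + (-90 - 18*1) = M + (-90 - 18) = M - 108 = -108 + M)
(-52 - 42) + (0 - 6)²*o(11, -7) = (-52 - 42) + (0 - 6)²*(-108 + 11) = -94 + (-6)²*(-97) = -94 + 36*(-97) = -94 - 3492 = -3586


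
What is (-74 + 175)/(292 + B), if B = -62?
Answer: 101/230 ≈ 0.43913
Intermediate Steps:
(-74 + 175)/(292 + B) = (-74 + 175)/(292 - 62) = 101/230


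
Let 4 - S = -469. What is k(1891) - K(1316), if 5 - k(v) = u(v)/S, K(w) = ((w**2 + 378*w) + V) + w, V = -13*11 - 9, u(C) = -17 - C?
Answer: -1055007091/473 ≈ -2.2305e+6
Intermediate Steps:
S = 473 (S = 4 - 1*(-469) = 4 + 469 = 473)
V = -152 (V = -143 - 9 = -152)
K(w) = -152 + w**2 + 379*w (K(w) = ((w**2 + 378*w) - 152) + w = (-152 + w**2 + 378*w) + w = -152 + w**2 + 379*w)
k(v) = 2382/473 + v/473 (k(v) = 5 - (-17 - v)/473 = 5 - (-17/473 - v/473) = 5 + (17/473 + v/473) = 2382/473 + v/473)
k(1891) - K(1316) = (2382/473 + (1/473)*1891) - (-152 + 1316**2 + 379*1316) = (2382/473 + 1891/473) - (-152 + 1731856 + 498764) = 4273/473 - 1*2230468 = 4273/473 - 2230468 = -1055007091/473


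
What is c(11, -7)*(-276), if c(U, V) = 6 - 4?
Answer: -552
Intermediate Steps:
c(U, V) = 2
c(11, -7)*(-276) = 2*(-276) = -552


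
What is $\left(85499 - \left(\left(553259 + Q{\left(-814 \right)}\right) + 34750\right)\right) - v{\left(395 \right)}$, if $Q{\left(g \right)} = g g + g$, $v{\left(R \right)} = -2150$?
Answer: $-1162142$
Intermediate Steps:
$Q{\left(g \right)} = g + g^{2}$ ($Q{\left(g \right)} = g^{2} + g = g + g^{2}$)
$\left(85499 - \left(\left(553259 + Q{\left(-814 \right)}\right) + 34750\right)\right) - v{\left(395 \right)} = \left(85499 - \left(\left(553259 - 814 \left(1 - 814\right)\right) + 34750\right)\right) - -2150 = \left(85499 - \left(\left(553259 - -661782\right) + 34750\right)\right) + 2150 = \left(85499 - \left(\left(553259 + 661782\right) + 34750\right)\right) + 2150 = \left(85499 - \left(1215041 + 34750\right)\right) + 2150 = \left(85499 - 1249791\right) + 2150 = -1164292 + 2150 = -1162142$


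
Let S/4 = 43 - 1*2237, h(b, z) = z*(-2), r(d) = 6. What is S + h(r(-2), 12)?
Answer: -8800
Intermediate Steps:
h(b, z) = -2*z
S = -8776 (S = 4*(43 - 1*2237) = 4*(43 - 2237) = 4*(-2194) = -8776)
S + h(r(-2), 12) = -8776 - 2*12 = -8776 - 24 = -8800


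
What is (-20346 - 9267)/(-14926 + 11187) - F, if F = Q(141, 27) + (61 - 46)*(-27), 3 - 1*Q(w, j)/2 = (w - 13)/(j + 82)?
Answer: 166797850/407551 ≈ 409.27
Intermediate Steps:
Q(w, j) = 6 - 2*(-13 + w)/(82 + j) (Q(w, j) = 6 - 2*(w - 13)/(j + 82) = 6 - 2*(-13 + w)/(82 + j))
F = -43747/109 (F = 2*(259 - 1*141 + 3*27)/(82 + 27) + (61 - 46)*(-27) = 2*(259 - 141 + 81)/109 + 15*(-27) = 2*(1/109)*199 - 405 = 398/109 - 405 = -43747/109 ≈ -401.35)
(-20346 - 9267)/(-14926 + 11187) - F = (-20346 - 9267)/(-14926 + 11187) - 1*(-43747/109) = -29613/(-3739) + 43747/109 = -29613*(-1/3739) + 43747/109 = 29613/3739 + 43747/109 = 166797850/407551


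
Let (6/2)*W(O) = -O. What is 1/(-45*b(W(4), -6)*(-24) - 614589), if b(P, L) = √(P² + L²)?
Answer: -204863/125891858307 - 80*√85/41963952769 ≈ -1.6449e-6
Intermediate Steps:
W(O) = -O/3 (W(O) = (-O)/3 = -O/3)
b(P, L) = √(L² + P²)
1/(-45*b(W(4), -6)*(-24) - 614589) = 1/(-45*√((-6)² + (-⅓*4)²)*(-24) - 614589) = 1/(-45*√(36 + (-4/3)²)*(-24) - 614589) = 1/(-45*√(36 + 16/9)*(-24) - 614589) = 1/(-30*√85*(-24) - 614589) = 1/(720*√85 - 614589) = 1/(-614589 + 720*√85)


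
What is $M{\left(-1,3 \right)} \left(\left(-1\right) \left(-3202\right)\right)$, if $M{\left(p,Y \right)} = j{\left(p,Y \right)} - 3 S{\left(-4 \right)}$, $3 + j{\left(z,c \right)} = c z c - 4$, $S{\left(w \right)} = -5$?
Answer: $-3202$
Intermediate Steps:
$j{\left(z,c \right)} = -7 + z c^{2}$ ($j{\left(z,c \right)} = -3 + \left(c z c - 4\right) = -3 + \left(z c^{2} - 4\right) = -3 + \left(-4 + z c^{2}\right) = -7 + z c^{2}$)
$M{\left(p,Y \right)} = 8 + p Y^{2}$ ($M{\left(p,Y \right)} = \left(-7 + p Y^{2}\right) - -15 = \left(-7 + p Y^{2}\right) + 15 = 8 + p Y^{2}$)
$M{\left(-1,3 \right)} \left(\left(-1\right) \left(-3202\right)\right) = \left(8 - 3^{2}\right) \left(\left(-1\right) \left(-3202\right)\right) = \left(8 - 9\right) 3202 = \left(-1\right) 3202 = -3202$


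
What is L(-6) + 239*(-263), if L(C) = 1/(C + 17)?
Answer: -691426/11 ≈ -62857.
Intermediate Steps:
L(C) = 1/(17 + C)
L(-6) + 239*(-263) = 1/(17 - 6) + 239*(-263) = 1/11 - 62857 = -691426/11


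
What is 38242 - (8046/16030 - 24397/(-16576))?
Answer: 725777342811/18979520 ≈ 38240.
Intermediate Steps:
38242 - (8046/16030 - 24397/(-16576)) = 38242 - (8046*(1/16030) - 24397*(-1/16576)) = 38242 - (4023/8015 + 24397/16576) = 38242 - 1*37461029/18979520 = 38242 - 37461029/18979520 = 725777342811/18979520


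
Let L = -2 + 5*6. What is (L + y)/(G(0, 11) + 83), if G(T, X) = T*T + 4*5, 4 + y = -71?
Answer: -47/103 ≈ -0.45631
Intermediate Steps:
y = -75 (y = -4 - 71 = -75)
G(T, X) = 20 + T² (G(T, X) = T² + 20 = 20 + T²)
L = 28 (L = -2 + 30 = 28)
(L + y)/(G(0, 11) + 83) = (28 - 75)/((20 + 0²) + 83) = -47/((20 + 0) + 83) = -47/(20 + 83) = -47/103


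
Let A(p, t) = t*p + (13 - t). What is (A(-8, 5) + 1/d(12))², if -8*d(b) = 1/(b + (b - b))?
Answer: 16384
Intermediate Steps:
d(b) = -1/(8*b) (d(b) = -1/(8*(b + (b - b))) = -1/(8*(b + 0)) = -1/(8*b))
A(p, t) = 13 - t + p*t (A(p, t) = p*t + (13 - t) = 13 - t + p*t)
(A(-8, 5) + 1/d(12))² = ((13 - 1*5 - 8*5) + 1/(-⅛/12))² = ((13 - 5 - 40) + 1/(-⅛*1/12))² = (-32 + 1/(-1/96))² = (-32 - 96)² = (-128)² = 16384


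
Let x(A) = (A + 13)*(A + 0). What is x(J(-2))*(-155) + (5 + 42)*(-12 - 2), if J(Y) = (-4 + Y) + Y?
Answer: 5542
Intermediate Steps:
J(Y) = -4 + 2*Y
x(A) = A*(13 + A) (x(A) = (13 + A)*A = A*(13 + A))
x(J(-2))*(-155) + (5 + 42)*(-12 - 2) = ((-4 + 2*(-2))*(13 + (-4 + 2*(-2))))*(-155) + (5 + 42)*(-12 - 2) = ((-4 - 4)*(13 + (-4 - 4)))*(-155) + 47*(-14) = -8*(13 - 8)*(-155) - 658 = -8*5*(-155) - 658 = -40*(-155) - 658 = 6200 - 658 = 5542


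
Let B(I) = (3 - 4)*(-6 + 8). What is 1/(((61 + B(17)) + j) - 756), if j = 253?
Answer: -1/444 ≈ -0.0022523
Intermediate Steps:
B(I) = -2 (B(I) = -1*2 = -2)
1/(((61 + B(17)) + j) - 756) = 1/(((61 - 2) + 253) - 756) = 1/((59 + 253) - 756) = 1/(312 - 756) = 1/(-444) = -1/444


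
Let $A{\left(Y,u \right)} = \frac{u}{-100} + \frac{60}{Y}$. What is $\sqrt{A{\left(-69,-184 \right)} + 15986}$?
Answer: $\frac{2 \sqrt{52856921}}{115} \approx 126.44$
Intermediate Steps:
$A{\left(Y,u \right)} = \frac{60}{Y} - \frac{u}{100}$ ($A{\left(Y,u \right)} = u \left(- \frac{1}{100}\right) + \frac{60}{Y} = - \frac{u}{100} + \frac{60}{Y} = \frac{60}{Y} - \frac{u}{100}$)
$\sqrt{A{\left(-69,-184 \right)} + 15986} = \sqrt{\left(\frac{60}{-69} - - \frac{46}{25}\right) + 15986} = \sqrt{\left(60 \left(- \frac{1}{69}\right) + \frac{46}{25}\right) + 15986} = \sqrt{\left(- \frac{20}{23} + \frac{46}{25}\right) + 15986} = \sqrt{\frac{558}{575} + 15986} = \sqrt{\frac{9192508}{575}} = \frac{2 \sqrt{52856921}}{115}$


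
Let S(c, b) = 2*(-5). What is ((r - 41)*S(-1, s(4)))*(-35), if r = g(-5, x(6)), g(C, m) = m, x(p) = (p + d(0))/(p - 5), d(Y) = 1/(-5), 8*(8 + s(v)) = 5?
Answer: -12320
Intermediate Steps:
s(v) = -59/8 (s(v) = -8 + (⅛)*5 = -8 + 5/8 = -59/8)
d(Y) = -⅕ (d(Y) = 1*(-⅕) = -⅕)
x(p) = (-⅕ + p)/(-5 + p) (x(p) = (p - ⅕)/(p - 5) = (-⅕ + p)/(-5 + p))
S(c, b) = -10
r = 29/5 (r = (-⅕ + 6)/(-5 + 6) = (29/5)/1 = 1*(29/5) = 29/5 ≈ 5.8000)
((r - 41)*S(-1, s(4)))*(-35) = ((29/5 - 41)*(-10))*(-35) = -176/5*(-10)*(-35) = 352*(-35) = -12320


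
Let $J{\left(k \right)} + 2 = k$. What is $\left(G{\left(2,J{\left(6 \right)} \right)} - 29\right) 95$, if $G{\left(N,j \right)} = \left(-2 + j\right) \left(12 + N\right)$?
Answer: $-95$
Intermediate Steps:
$J{\left(k \right)} = -2 + k$
$\left(G{\left(2,J{\left(6 \right)} \right)} - 29\right) 95 = \left(\left(-24 - 4 + 12 \left(-2 + 6\right) + 2 \left(-2 + 6\right)\right) - 29\right) 95 = \left(\left(-24 - 4 + 12 \cdot 4 + 2 \cdot 4\right) - 29\right) 95 = \left(\left(-24 - 4 + 48 + 8\right) - 29\right) 95 = \left(28 - 29\right) 95 = \left(-1\right) 95 = -95$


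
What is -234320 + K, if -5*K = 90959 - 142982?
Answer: -1119577/5 ≈ -2.2392e+5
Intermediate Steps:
K = 52023/5 (K = -(90959 - 142982)/5 = -1/5*(-52023) = 52023/5 ≈ 10405.)
-234320 + K = -234320 + 52023/5 = -1119577/5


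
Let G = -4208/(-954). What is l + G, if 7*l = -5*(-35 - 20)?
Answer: 145903/3339 ≈ 43.697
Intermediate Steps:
G = 2104/477 (G = -4208*(-1/954) = 2104/477 ≈ 4.4109)
l = 275/7 (l = (-5*(-35 - 20))/7 = (-5*(-55))/7 = (⅐)*275 = 275/7 ≈ 39.286)
l + G = 275/7 + 2104/477 = 145903/3339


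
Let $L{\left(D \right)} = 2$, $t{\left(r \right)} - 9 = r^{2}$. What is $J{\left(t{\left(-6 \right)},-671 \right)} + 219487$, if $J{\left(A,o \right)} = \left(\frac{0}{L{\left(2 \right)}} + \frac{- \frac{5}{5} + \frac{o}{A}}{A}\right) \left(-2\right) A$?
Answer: $\frac{9878347}{45} \approx 2.1952 \cdot 10^{5}$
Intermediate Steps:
$t{\left(r \right)} = 9 + r^{2}$
$J{\left(A,o \right)} = 2 - \frac{2 o}{A}$ ($J{\left(A,o \right)} = \left(\frac{0}{2} + \frac{- \frac{5}{5} + \frac{o}{A}}{A}\right) \left(-2\right) A = \left(0 \cdot \frac{1}{2} + \frac{\left(-5\right) \frac{1}{5} + \frac{o}{A}}{A}\right) \left(-2\right) A = \left(0 + \frac{-1 + \frac{o}{A}}{A}\right) \left(-2\right) A = \frac{-1 + \frac{o}{A}}{A} \left(-2\right) A = - \frac{2 \left(-1 + \frac{o}{A}\right)}{A} A = 2 - \frac{2 o}{A}$)
$J{\left(t{\left(-6 \right)},-671 \right)} + 219487 = \left(2 - - \frac{1342}{9 + \left(-6\right)^{2}}\right) + 219487 = \left(2 - - \frac{1342}{9 + 36}\right) + 219487 = \left(2 - - \frac{1342}{45}\right) + 219487 = \left(2 - \left(-1342\right) \frac{1}{45}\right) + 219487 = \left(2 + \frac{1342}{45}\right) + 219487 = \frac{1432}{45} + 219487 = \frac{9878347}{45}$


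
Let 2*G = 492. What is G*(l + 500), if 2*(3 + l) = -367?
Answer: 77121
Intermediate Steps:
G = 246 (G = (½)*492 = 246)
l = -373/2 (l = -3 + (½)*(-367) = -3 - 367/2 = -373/2 ≈ -186.50)
G*(l + 500) = 246*(-373/2 + 500) = 246*(627/2) = 77121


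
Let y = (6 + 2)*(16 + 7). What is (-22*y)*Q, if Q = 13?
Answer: -52624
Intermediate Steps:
y = 184 (y = 8*23 = 184)
(-22*y)*Q = -22*184*13 = -4048*13 = -52624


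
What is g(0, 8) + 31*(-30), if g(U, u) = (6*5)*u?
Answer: -690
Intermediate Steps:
g(U, u) = 30*u
g(0, 8) + 31*(-30) = 30*8 + 31*(-30) = 240 - 930 = -690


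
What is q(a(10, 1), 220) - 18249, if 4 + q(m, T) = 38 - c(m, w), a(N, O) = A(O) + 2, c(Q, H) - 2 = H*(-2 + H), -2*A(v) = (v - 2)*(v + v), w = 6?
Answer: -18241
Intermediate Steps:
A(v) = -v*(-2 + v) (A(v) = -(v - 2)*(v + v)/2 = -(-2 + v)*2*v/2 = -v*(-2 + v))
c(Q, H) = 2 + H*(-2 + H)
a(N, O) = 2 + O*(2 - O) (a(N, O) = O*(2 - O) + 2 = 2 + O*(2 - O))
q(m, T) = 8 (q(m, T) = -4 + (38 - (2 + 6**2 - 2*6)) = -4 + (38 - (2 + 36 - 12)) = -4 + (38 - 1*26) = -4 + (38 - 26) = -4 + 12 = 8)
q(a(10, 1), 220) - 18249 = 8 - 18249 = -18241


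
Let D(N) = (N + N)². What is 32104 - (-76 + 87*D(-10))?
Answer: -2620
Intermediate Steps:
D(N) = 4*N² (D(N) = (2*N)² = 4*N²)
32104 - (-76 + 87*D(-10)) = 32104 - (-76 + 87*(4*(-10)²)) = 32104 - (-76 + 87*(4*100)) = 32104 - (-76 + 87*400) = 32104 - (-76 + 34800) = 32104 - 1*34724 = 32104 - 34724 = -2620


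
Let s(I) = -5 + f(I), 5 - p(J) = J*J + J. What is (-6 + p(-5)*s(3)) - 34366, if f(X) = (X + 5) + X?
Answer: -34462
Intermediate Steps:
p(J) = 5 - J - J**2 (p(J) = 5 - (J*J + J) = 5 - (J**2 + J) = 5 - (J + J**2) = 5 + (-J - J**2) = 5 - J - J**2)
f(X) = 5 + 2*X (f(X) = (5 + X) + X = 5 + 2*X)
s(I) = 2*I (s(I) = -5 + (5 + 2*I) = 2*I)
(-6 + p(-5)*s(3)) - 34366 = (-6 + (5 - 1*(-5) - 1*(-5)**2)*(2*3)) - 34366 = (-6 + (5 + 5 - 1*25)*6) - 34366 = (-6 + (5 + 5 - 25)*6) - 34366 = (-6 - 15*6) - 34366 = (-6 - 90) - 34366 = -96 - 34366 = -34462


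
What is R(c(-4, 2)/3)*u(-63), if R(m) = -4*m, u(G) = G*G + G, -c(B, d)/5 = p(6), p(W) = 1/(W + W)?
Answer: 2170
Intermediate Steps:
p(W) = 1/(2*W)
c(B, d) = -5/12 (c(B, d) = -5/(2*6) = -5*1/12 = -5/12)
u(G) = G + G² (u(G) = G² + G = G + G²)
R(c(-4, 2)/3)*u(-63) = (-(-5)/(3*3))*(-63*(1 - 63)) = (-(-5)/(3*3))*(-63*(-62)) = -4*(-5/36)*3906 = (5/9)*3906 = 2170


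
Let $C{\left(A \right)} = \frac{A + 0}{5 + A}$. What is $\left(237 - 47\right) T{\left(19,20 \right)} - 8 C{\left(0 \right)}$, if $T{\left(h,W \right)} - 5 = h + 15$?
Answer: $7410$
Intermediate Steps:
$T{\left(h,W \right)} = 20 + h$ ($T{\left(h,W \right)} = 5 + \left(h + 15\right) = 5 + \left(15 + h\right) = 20 + h$)
$C{\left(A \right)} = \frac{A}{5 + A}$
$\left(237 - 47\right) T{\left(19,20 \right)} - 8 C{\left(0 \right)} = \left(237 - 47\right) \left(20 + 19\right) - 8 \frac{0}{5 + 0} = \left(237 - 47\right) 39 - 8 \cdot \frac{0}{5} = 190 \cdot 39 - 8 \cdot 0 \cdot \frac{1}{5} = 7410 - 0 = 7410 + 0 = 7410$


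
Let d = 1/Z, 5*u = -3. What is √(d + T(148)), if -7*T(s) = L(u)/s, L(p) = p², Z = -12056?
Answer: I*√26229814226/7806260 ≈ 0.020747*I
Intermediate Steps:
u = -⅗ (u = (⅕)*(-3) = -⅗ ≈ -0.60000)
T(s) = -9/(175*s) (T(s) = -(-⅗)²/(7*s) = -9/(175*s))
d = -1/12056 (d = 1/(-12056) = -1/12056 ≈ -8.2946e-5)
√(d + T(148)) = √(-1/12056 - 9/175/148) = √(-1/12056 - 9/175*1/148) = √(-1/12056 - 9/25900) = √(-33601/78062600) = I*√26229814226/7806260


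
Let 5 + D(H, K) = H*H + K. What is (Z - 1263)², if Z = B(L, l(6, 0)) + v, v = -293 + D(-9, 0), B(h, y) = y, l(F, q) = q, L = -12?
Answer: 2190400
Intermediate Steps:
D(H, K) = -5 + K + H² (D(H, K) = -5 + (H*H + K) = -5 + (H² + K) = -5 + (K + H²) = -5 + K + H²)
v = -217 (v = -293 + (-5 + 0 + (-9)²) = -293 + (-5 + 0 + 81) = -293 + 76 = -217)
Z = -217 (Z = 0 - 217 = -217)
(Z - 1263)² = (-217 - 1263)² = (-1480)² = 2190400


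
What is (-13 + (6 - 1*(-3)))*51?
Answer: -204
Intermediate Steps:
(-13 + (6 - 1*(-3)))*51 = (-13 + (6 + 3))*51 = (-13 + 9)*51 = -4*51 = -204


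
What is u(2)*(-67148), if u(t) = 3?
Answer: -201444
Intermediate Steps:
u(2)*(-67148) = 3*(-67148) = -201444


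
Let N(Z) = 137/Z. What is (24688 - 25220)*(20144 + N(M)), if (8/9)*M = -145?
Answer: -13984590368/1305 ≈ -1.0716e+7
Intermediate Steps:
M = -1305/8 (M = (9/8)*(-145) = -1305/8 ≈ -163.13)
(24688 - 25220)*(20144 + N(M)) = (24688 - 25220)*(20144 + 137/(-1305/8)) = -532*(20144 + 137*(-8/1305)) = -532*(20144 - 1096/1305) = -532*26286824/1305 = -13984590368/1305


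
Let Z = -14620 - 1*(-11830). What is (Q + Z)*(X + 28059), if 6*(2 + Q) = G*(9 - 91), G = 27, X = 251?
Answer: -89487910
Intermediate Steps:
Z = -2790 (Z = -14620 + 11830 = -2790)
Q = -371 (Q = -2 + (27*(9 - 91))/6 = -2 + (27*(-82))/6 = -2 + (⅙)*(-2214) = -2 - 369 = -371)
(Q + Z)*(X + 28059) = (-371 - 2790)*(251 + 28059) = -3161*28310 = -89487910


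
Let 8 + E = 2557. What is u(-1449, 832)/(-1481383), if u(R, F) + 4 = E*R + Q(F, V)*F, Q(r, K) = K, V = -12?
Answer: 3703489/1481383 ≈ 2.5000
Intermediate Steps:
E = 2549 (E = -8 + 2557 = 2549)
u(R, F) = -4 - 12*F + 2549*R (u(R, F) = -4 + (2549*R - 12*F) = -4 + (-12*F + 2549*R) = -4 - 12*F + 2549*R)
u(-1449, 832)/(-1481383) = (-4 - 12*832 + 2549*(-1449))/(-1481383) = (-4 - 9984 - 3693501)*(-1/1481383) = -3703489*(-1/1481383) = 3703489/1481383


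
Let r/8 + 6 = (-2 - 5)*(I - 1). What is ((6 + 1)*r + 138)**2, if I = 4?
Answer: 1887876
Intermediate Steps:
r = -216 (r = -48 + 8*((-2 - 5)*(4 - 1)) = -48 + 8*(-7*3) = -48 + 8*(-21) = -48 - 168 = -216)
((6 + 1)*r + 138)**2 = ((6 + 1)*(-216) + 138)**2 = (7*(-216) + 138)**2 = (-1512 + 138)**2 = (-1374)**2 = 1887876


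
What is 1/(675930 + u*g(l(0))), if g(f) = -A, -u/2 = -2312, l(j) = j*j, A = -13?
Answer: 1/736042 ≈ 1.3586e-6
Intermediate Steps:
l(j) = j²
u = 4624 (u = -2*(-2312) = 4624)
g(f) = 13 (g(f) = -1*(-13) = 13)
1/(675930 + u*g(l(0))) = 1/(675930 + 4624*13) = 1/(675930 + 60112) = 1/736042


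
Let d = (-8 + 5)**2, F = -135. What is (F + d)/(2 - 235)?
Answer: 126/233 ≈ 0.54077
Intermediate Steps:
d = 9 (d = (-3)**2 = 9)
(F + d)/(2 - 235) = (-135 + 9)/(2 - 235) = -126/(-233) = -126*(-1/233) = 126/233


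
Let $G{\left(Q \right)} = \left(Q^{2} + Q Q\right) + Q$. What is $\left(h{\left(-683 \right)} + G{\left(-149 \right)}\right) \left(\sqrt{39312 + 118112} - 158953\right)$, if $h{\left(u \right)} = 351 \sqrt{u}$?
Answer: $- 27 \left(1639 + 13 i \sqrt{683}\right) \left(158953 - 4 \sqrt{9839}\right) \approx -7.0166 \cdot 10^{9} - 1.4545 \cdot 10^{9} i$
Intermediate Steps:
$G{\left(Q \right)} = Q + 2 Q^{2}$ ($G{\left(Q \right)} = \left(Q^{2} + Q^{2}\right) + Q = 2 Q^{2} + Q = Q + 2 Q^{2}$)
$\left(h{\left(-683 \right)} + G{\left(-149 \right)}\right) \left(\sqrt{39312 + 118112} - 158953\right) = \left(351 \sqrt{-683} - 149 \left(1 + 2 \left(-149\right)\right)\right) \left(\sqrt{39312 + 118112} - 158953\right) = \left(351 i \sqrt{683} - 149 \left(1 - 298\right)\right) \left(\sqrt{157424} - 158953\right) = \left(351 i \sqrt{683} - -44253\right) \left(4 \sqrt{9839} - 158953\right) = \left(351 i \sqrt{683} + 44253\right) \left(-158953 + 4 \sqrt{9839}\right) = \left(44253 + 351 i \sqrt{683}\right) \left(-158953 + 4 \sqrt{9839}\right) = \left(-158953 + 4 \sqrt{9839}\right) \left(44253 + 351 i \sqrt{683}\right)$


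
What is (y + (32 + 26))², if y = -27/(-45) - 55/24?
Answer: 45657049/14400 ≈ 3170.6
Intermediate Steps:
y = -203/120 (y = -27*(-1/45) - 55*1/24 = ⅗ - 55/24 = -203/120 ≈ -1.6917)
(y + (32 + 26))² = (-203/120 + (32 + 26))² = (-203/120 + 58)² = (6757/120)² = 45657049/14400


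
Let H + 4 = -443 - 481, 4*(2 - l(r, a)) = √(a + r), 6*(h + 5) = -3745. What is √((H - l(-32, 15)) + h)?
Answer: √(-56130 + 9*I*√17)/6 ≈ 0.013052 + 39.486*I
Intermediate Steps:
h = -3775/6 (h = -5 + (⅙)*(-3745) = -5 - 3745/6 = -3775/6 ≈ -629.17)
l(r, a) = 2 - √(a + r)/4
H = -928 (H = -4 + (-443 - 481) = -4 - 924 = -928)
√((H - l(-32, 15)) + h) = √((-928 - (2 - √(15 - 32)/4)) - 3775/6) = √((-928 - (2 - I*√17/4)) - 3775/6) = √((-928 + (-2 + I*√17/4)) - 3775/6) = √((-930 + I*√17/4) - 3775/6) = √(-9355/6 + I*√17/4)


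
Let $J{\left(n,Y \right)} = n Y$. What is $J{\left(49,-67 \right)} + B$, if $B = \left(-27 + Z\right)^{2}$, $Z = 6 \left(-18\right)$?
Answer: $14942$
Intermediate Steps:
$Z = -108$
$B = 18225$ ($B = \left(-27 - 108\right)^{2} = \left(-135\right)^{2} = 18225$)
$J{\left(n,Y \right)} = Y n$
$J{\left(49,-67 \right)} + B = \left(-67\right) 49 + 18225 = -3283 + 18225 = 14942$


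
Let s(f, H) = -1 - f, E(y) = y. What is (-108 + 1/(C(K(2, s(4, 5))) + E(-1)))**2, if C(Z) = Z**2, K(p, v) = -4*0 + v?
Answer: 6713281/576 ≈ 11655.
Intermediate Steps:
K(p, v) = v (K(p, v) = 0 + v = v)
(-108 + 1/(C(K(2, s(4, 5))) + E(-1)))**2 = (-108 + 1/((-1 - 1*4)**2 - 1))**2 = (-108 + 1/((-1 - 4)**2 - 1))**2 = (-108 + 1/((-5)**2 - 1))**2 = (-108 + 1/(25 - 1))**2 = (-108 + 1/24)**2 = (-2591/24)**2 = 6713281/576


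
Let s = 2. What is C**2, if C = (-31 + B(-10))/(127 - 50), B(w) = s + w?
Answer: 1521/5929 ≈ 0.25654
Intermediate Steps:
B(w) = 2 + w
C = -39/77 (C = (-31 + (2 - 10))/(127 - 50) = (-31 - 8)/77 = -39*1/77 = -39/77 ≈ -0.50649)
C**2 = (-39/77)**2 = 1521/5929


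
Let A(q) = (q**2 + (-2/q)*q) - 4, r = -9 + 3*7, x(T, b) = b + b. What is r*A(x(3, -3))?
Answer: 360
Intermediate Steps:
x(T, b) = 2*b
r = 12 (r = -9 + 21 = 12)
A(q) = -6 + q**2 (A(q) = (q**2 - 2) - 4 = (-2 + q**2) - 4 = -6 + q**2)
r*A(x(3, -3)) = 12*(-6 + (2*(-3))**2) = 12*(-6 + (-6)**2) = 12*(-6 + 36) = 12*30 = 360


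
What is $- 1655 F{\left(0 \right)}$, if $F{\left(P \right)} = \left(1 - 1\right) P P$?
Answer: $0$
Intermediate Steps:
$F{\left(P \right)} = 0$ ($F{\left(P \right)} = 0 P^{2} = 0$)
$- 1655 F{\left(0 \right)} = \left(-1655\right) 0 = 0$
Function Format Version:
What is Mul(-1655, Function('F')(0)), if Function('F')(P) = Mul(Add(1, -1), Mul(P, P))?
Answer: 0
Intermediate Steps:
Function('F')(P) = 0 (Function('F')(P) = Mul(0, Pow(P, 2)) = 0)
Mul(-1655, Function('F')(0)) = Mul(-1655, 0) = 0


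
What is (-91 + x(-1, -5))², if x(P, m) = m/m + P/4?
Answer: 130321/16 ≈ 8145.1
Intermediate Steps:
x(P, m) = 1 + P/4 (x(P, m) = 1 + P*(¼) = 1 + P/4)
(-91 + x(-1, -5))² = (-91 + (1 + (¼)*(-1)))² = (-91 + (1 - ¼))² = (-91 + ¾)² = (-361/4)² = 130321/16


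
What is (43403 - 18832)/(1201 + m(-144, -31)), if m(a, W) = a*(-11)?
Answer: 24571/2785 ≈ 8.8226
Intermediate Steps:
m(a, W) = -11*a
(43403 - 18832)/(1201 + m(-144, -31)) = (43403 - 18832)/(1201 - 11*(-144)) = 24571/(1201 + 1584) = 24571/2785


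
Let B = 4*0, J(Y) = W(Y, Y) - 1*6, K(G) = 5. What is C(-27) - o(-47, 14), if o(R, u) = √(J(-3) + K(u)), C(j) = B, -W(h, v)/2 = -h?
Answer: -I*√7 ≈ -2.6458*I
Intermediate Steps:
W(h, v) = 2*h (W(h, v) = -(-2)*h = 2*h)
J(Y) = -6 + 2*Y (J(Y) = 2*Y - 1*6 = 2*Y - 6 = -6 + 2*Y)
B = 0
C(j) = 0
o(R, u) = I*√7 (o(R, u) = √((-6 + 2*(-3)) + 5) = √((-6 - 6) + 5) = √(-12 + 5) = √(-7) = I*√7)
C(-27) - o(-47, 14) = 0 - I*√7 = -I*√7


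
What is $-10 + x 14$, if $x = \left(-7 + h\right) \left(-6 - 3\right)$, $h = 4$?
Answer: $368$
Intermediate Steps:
$x = 27$ ($x = \left(-7 + 4\right) \left(-6 - 3\right) = \left(-3\right) \left(-9\right) = 27$)
$-10 + x 14 = -10 + 27 \cdot 14 = -10 + 378 = 368$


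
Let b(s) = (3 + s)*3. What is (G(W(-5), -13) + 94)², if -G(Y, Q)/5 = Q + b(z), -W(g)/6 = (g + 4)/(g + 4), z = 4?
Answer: 2916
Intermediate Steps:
W(g) = -6 (W(g) = -6*(g + 4)/(g + 4) = -6*(4 + g)/(4 + g) = -6*1 = -6)
b(s) = 9 + 3*s
G(Y, Q) = -105 - 5*Q (G(Y, Q) = -5*(Q + (9 + 3*4)) = -5*(Q + (9 + 12)) = -5*(Q + 21) = -5*(21 + Q) = -105 - 5*Q)
(G(W(-5), -13) + 94)² = ((-105 - 5*(-13)) + 94)² = ((-105 + 65) + 94)² = (-40 + 94)² = 54² = 2916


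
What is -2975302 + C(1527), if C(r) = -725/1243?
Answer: -3698301111/1243 ≈ -2.9753e+6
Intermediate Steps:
C(r) = -725/1243 (C(r) = -725*1/1243 = -725/1243)
-2975302 + C(1527) = -2975302 - 725/1243 = -3698301111/1243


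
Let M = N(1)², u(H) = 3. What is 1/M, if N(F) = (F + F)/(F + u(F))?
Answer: 4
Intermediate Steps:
N(F) = 2*F/(3 + F) (N(F) = (F + F)/(F + 3) = (2*F)/(3 + F) = 2*F/(3 + F))
M = ¼ (M = (2*1/(3 + 1))² = (2*1/4)² = (2*1*(¼))² = (½)² = ¼ ≈ 0.25000)
1/M = 1/(¼) = 4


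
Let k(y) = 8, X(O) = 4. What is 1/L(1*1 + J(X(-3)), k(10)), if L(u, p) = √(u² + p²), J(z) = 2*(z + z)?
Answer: √353/353 ≈ 0.053225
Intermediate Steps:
J(z) = 4*z (J(z) = 2*(2*z) = 4*z)
L(u, p) = √(p² + u²)
1/L(1*1 + J(X(-3)), k(10)) = 1/(√(8² + (1*1 + 4*4)²)) = 1/(√(64 + (1 + 16)²)) = 1/(√(64 + 17²)) = 1/(√(64 + 289)) = 1/(√353) = √353/353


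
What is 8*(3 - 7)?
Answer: -32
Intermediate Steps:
8*(3 - 7) = 8*(-4) = -32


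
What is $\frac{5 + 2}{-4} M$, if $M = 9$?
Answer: $- \frac{63}{4} \approx -15.75$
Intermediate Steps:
$\frac{5 + 2}{-4} M = \frac{5 + 2}{-4} \cdot 9 = 7 \left(- \frac{1}{4}\right) 9 = \left(- \frac{7}{4}\right) 9 = - \frac{63}{4}$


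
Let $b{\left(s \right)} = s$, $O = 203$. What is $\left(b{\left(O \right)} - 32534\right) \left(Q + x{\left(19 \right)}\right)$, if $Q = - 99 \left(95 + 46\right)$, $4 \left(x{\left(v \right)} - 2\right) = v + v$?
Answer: $\frac{901873245}{2} \approx 4.5094 \cdot 10^{8}$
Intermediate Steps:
$x{\left(v \right)} = 2 + \frac{v}{2}$ ($x{\left(v \right)} = 2 + \frac{v + v}{4} = 2 + \frac{2 v}{4} = 2 + \frac{v}{2}$)
$Q = -13959$ ($Q = \left(-99\right) 141 = -13959$)
$\left(b{\left(O \right)} - 32534\right) \left(Q + x{\left(19 \right)}\right) = \left(203 - 32534\right) \left(-13959 + \left(2 + \frac{1}{2} \cdot 19\right)\right) = - 32331 \left(-13959 + \left(2 + \frac{19}{2}\right)\right) = - 32331 \left(-13959 + \frac{23}{2}\right) = \left(-32331\right) \left(- \frac{27895}{2}\right) = \frac{901873245}{2}$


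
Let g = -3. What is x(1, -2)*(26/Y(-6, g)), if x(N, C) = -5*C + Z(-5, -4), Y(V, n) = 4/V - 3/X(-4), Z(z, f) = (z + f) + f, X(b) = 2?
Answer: 36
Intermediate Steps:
Z(z, f) = z + 2*f (Z(z, f) = (f + z) + f = z + 2*f)
Y(V, n) = -3/2 + 4/V (Y(V, n) = 4/V - 3/2 = -3/2 + 4/V)
x(N, C) = -13 - 5*C (x(N, C) = -5*C + (-5 + 2*(-4)) = -5*C + (-5 - 8) = -5*C - 13 = -13 - 5*C)
x(1, -2)*(26/Y(-6, g)) = (-13 - 5*(-2))*(26/(-3/2 + 4/(-6))) = (-13 + 10)*(26/(-3/2 + 4*(-1/6))) = -78/(-3/2 - 2/3) = -78/(-13/6) = -78*(-6)/13 = -3*(-12) = 36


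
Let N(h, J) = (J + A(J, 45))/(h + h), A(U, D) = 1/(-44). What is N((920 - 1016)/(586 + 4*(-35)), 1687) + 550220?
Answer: 2307576659/4224 ≈ 5.4630e+5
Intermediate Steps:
A(U, D) = -1/44
N(h, J) = (-1/44 + J)/(2*h) (N(h, J) = (J - 1/44)/(h + h) = (-1/44 + J)/((2*h)) = (-1/44 + J)*(1/(2*h)) = (-1/44 + J)/(2*h))
N((920 - 1016)/(586 + 4*(-35)), 1687) + 550220 = (-1 + 44*1687)/(88*(((920 - 1016)/(586 + 4*(-35))))) + 550220 = (-1 + 74228)/(88*((-96/(586 - 140)))) + 550220 = (1/88)*74227/(-96/446) + 550220 = (1/88)*74227/(-96*1/446) + 550220 = (1/88)*74227/(-48/223) + 550220 = (1/88)*(-223/48)*74227 + 550220 = -16552621/4224 + 550220 = 2307576659/4224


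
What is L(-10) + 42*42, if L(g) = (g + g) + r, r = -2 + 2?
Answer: 1744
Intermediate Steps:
r = 0
L(g) = 2*g (L(g) = (g + g) + 0 = 2*g + 0 = 2*g)
L(-10) + 42*42 = 2*(-10) + 42*42 = -20 + 1764 = 1744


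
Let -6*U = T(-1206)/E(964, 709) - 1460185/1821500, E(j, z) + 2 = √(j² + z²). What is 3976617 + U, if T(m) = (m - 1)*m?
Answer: 12446836747268695601/3130006583400 - 242607*√1431977/1431973 ≈ 3.9764e+6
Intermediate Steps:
T(m) = m*(-1 + m) (T(m) = (-1 + m)*m = m*(-1 + m))
E(j, z) = -2 + √(j² + z²)
U = 292037/2185800 - 242607/(-2 + √1431977) (U = -((-1206*(-1 - 1206))/(-2 + √(964² + 709²)) - 1460185/1821500)/6 = -((-1206*(-1207))/(-2 + √(929296 + 502681)) - 1460185*1/1821500)/6 = -(1455642/(-2 + √1431977) - 292037/364300)/6 = -(-292037/364300 + 1455642/(-2 + √1431977))/6 = 292037/2185800 - 242607/(-2 + √1431977) ≈ -202.94)
3976617 + U = 3976617 + (-642391662199/3130006583400 - 242607*√1431977/1431973) = 12446836747268695601/3130006583400 - 242607*√1431977/1431973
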